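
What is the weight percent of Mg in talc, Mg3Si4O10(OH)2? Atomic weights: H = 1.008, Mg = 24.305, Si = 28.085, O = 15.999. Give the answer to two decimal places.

19.23 mass %

Molar mass of Mg3Si4O10(OH)2: 3*24.305 + 4*28.085 + 12*15.999 + 2*1.008 = 379.259 g/mol.
Mass of Mg per formula unit: 3 × 24.305 = 72.915 g.
Weight fraction Mg = 72.915 / 379.259 = 0.1923.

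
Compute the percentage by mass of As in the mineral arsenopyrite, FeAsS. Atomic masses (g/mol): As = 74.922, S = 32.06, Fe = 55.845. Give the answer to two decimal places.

46.01 wt%

Formula mass = 1·55.845 + 1·74.922 + 1·32.06 = 162.827 g/mol, of which 74.922 g is As.
So As makes up 74.922/162.827 = 0.4601 of the mass, i.e. 46.01%.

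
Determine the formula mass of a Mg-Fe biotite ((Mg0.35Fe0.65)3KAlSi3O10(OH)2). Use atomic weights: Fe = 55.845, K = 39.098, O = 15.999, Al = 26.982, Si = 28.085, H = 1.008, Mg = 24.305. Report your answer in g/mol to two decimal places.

M = 1.05·24.305 + 1.95·55.845 + 1·39.098 + 1·26.982 + 3·28.085 + 12·15.999 + 2·1.008

478.76 g/mol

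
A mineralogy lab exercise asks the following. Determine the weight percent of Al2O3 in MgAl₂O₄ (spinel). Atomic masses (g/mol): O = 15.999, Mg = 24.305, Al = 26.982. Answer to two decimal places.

71.67 wt%

Molar mass of MgAl₂O₄ = 1*24.305 + 2*26.982 + 4*15.999 = 142.265 g/mol.
Each formula unit contains 2 Al, equivalent to 2/2 = 1.0000 mol Al2O3.
M(Al2O3) = 2×26.982 + 3×15.999 = 101.961 g/mol.
Mass of Al2O3 per formula unit = 1.0000 × 101.961 = 101.961 g.
Al2O3 wt% = 101.961 / 142.265 × 100 = 71.67%.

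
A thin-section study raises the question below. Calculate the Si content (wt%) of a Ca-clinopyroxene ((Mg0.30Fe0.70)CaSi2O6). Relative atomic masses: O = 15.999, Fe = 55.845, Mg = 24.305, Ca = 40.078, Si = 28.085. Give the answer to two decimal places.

M((Mg0.30Fe0.70)CaSi2O6) = 238.625 g/mol.
Si contributes 2 × 28.085 = 56.170 g per mole.
56.170/238.625 = 0.2354 → 23.54%.

23.54 wt%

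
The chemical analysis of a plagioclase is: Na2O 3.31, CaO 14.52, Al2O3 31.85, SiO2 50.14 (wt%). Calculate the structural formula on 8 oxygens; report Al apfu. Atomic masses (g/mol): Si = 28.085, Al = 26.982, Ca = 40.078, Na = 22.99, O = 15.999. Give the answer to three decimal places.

1.713 Al apfu

Na2O (M=61.979): mol = 0.05341; Na = 0.10682, O = 0.05341.
CaO (M=56.077): mol = 0.25893; Ca = 0.25893, O = 0.25893.
Al2O3 (M=101.961): mol = 0.31237; Al = 0.62474, O = 0.93711.
SiO2 (M=60.083): mol = 0.83451; Si = 0.83451, O = 1.66902.
ΣO = 2.91847; factor = 8/ΣO = 2.74116.
Al apfu = 0.62474 × 2.74116 = 1.713.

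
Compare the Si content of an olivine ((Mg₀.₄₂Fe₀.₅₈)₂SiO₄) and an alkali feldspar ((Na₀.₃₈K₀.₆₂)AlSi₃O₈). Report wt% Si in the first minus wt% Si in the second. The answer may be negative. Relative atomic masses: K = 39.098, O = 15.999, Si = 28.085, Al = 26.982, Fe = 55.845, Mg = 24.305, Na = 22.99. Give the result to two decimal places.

M((Mg₀.₄₂Fe₀.₅₈)₂SiO₄) = 177.277 g/mol, so wt% Si = 28.085/177.277 × 100 = 15.84%.
M((Na₀.₃₈K₀.₆₂)AlSi₃O₈) = 272.206 g/mol, so wt% Si = 84.255/272.206 × 100 = 30.95%.
15.84 − 30.95 = -15.11 pp.

-15.11 percentage points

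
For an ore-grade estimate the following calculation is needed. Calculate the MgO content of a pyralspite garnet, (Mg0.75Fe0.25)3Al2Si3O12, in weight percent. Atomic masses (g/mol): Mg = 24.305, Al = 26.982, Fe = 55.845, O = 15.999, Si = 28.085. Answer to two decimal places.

Formula mass = 426.777 g/mol.
2.25 Mg → 2.2500 mol MgO per formula unit; M(MgO) = 40.304, so MgO mass = 90.684 g.
90.684/426.777 × 100 = 21.25 wt%.

21.25 wt%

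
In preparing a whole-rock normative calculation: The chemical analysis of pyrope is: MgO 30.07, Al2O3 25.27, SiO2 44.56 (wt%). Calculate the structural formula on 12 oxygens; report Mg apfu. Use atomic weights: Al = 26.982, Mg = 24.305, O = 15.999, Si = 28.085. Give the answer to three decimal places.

3.012 Mg apfu

MgO (M=40.304): mol = 0.74608; Mg = 0.74608, O = 0.74608.
Al2O3 (M=101.961): mol = 0.24784; Al = 0.49568, O = 0.74352.
SiO2 (M=60.083): mol = 0.74164; Si = 0.74164, O = 1.48328.
ΣO = 2.97288; factor = 12/ΣO = 4.03649.
Mg apfu = 0.74608 × 4.03649 = 3.012.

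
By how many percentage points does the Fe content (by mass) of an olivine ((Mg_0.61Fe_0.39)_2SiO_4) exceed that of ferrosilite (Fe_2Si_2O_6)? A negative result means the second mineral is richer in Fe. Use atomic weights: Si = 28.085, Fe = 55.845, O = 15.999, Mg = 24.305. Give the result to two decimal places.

Fe in (Mg_0.61Fe_0.39)_2SiO_4: molar mass 165.292 g/mol; 0.78×55.845 = 43.559 g → 26.35 wt%.
Fe in Fe_2Si_2O_6: molar mass 263.854 g/mol; 2×55.845 = 111.690 g → 42.33 wt%.
Difference = 26.35 − 42.33 = -15.98 percentage points.

-15.98 percentage points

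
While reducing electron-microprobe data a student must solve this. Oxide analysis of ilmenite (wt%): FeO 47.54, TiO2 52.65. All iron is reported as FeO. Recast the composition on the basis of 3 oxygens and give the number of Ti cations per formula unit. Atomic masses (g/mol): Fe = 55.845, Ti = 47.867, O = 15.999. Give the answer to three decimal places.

FeO: 47.54/71.844 = 0.66171 mol → 0.66171 mol Fe, 0.66171 mol O.
TiO2: 52.65/79.865 = 0.65924 mol → 0.65924 mol Ti, 1.31848 mol O.
Total oxygen = 1.98019 mol. Normalization factor = 3/1.98019 = 1.51501.
Ti per 3 O = 0.65924 × 1.51501 = 0.999.

0.999 Ti apfu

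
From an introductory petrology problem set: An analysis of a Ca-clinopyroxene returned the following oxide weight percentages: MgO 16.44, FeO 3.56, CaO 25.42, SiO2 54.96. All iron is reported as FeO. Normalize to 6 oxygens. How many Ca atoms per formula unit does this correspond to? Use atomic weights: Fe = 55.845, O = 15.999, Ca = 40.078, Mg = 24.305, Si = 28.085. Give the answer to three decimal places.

MgO: 16.44/40.304 = 0.40790 mol → 0.40790 mol Mg, 0.40790 mol O.
FeO: 3.56/71.844 = 0.04955 mol → 0.04955 mol Fe, 0.04955 mol O.
CaO: 25.42/56.077 = 0.45331 mol → 0.45331 mol Ca, 0.45331 mol O.
SiO2: 54.96/60.083 = 0.91473 mol → 0.91473 mol Si, 1.82946 mol O.
Total oxygen = 2.74022 mol. Normalization factor = 6/2.74022 = 2.18961.
Ca per 6 O = 0.45331 × 2.18961 = 0.993.

0.993 Ca apfu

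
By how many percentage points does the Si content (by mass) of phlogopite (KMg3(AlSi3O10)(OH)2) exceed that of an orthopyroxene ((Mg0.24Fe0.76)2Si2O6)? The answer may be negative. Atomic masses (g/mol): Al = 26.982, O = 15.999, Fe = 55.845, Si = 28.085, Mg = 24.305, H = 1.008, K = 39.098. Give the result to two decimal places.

-2.39 percentage points

First mineral: 84.255 g Si in 417.254 g formula = 20.19 wt% Si.
Second mineral: 56.170 g Si in 248.715 g formula = 22.58 wt% Si.
20.19% − 22.58% gives a difference of -2.39 percentage points.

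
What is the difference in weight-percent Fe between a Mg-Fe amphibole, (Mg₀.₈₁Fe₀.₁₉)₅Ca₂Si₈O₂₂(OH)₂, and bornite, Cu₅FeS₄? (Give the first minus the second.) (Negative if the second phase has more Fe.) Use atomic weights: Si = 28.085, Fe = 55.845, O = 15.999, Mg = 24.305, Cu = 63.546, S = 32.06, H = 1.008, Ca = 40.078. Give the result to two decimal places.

-4.83 percentage points

Fe in (Mg₀.₈₁Fe₀.₁₉)₅Ca₂Si₈O₂₂(OH)₂: molar mass 842.316 g/mol; 0.95×55.845 = 53.053 g → 6.30 wt%.
Fe in Cu₅FeS₄: molar mass 501.815 g/mol; 1×55.845 = 55.845 g → 11.13 wt%.
Difference = 6.30 − 11.13 = -4.83 percentage points.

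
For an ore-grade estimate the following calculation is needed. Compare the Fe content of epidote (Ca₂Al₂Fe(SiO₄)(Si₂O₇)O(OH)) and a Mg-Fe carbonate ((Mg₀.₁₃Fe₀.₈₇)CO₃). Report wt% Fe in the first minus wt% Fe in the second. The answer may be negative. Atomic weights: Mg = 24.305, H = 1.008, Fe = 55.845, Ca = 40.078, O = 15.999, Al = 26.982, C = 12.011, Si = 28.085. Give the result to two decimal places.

First mineral: 55.845 g Fe in 483.215 g formula = 11.56 wt% Fe.
Second mineral: 48.585 g Fe in 111.753 g formula = 43.48 wt% Fe.
11.56% − 43.48% gives a difference of -31.92 percentage points.

-31.92 percentage points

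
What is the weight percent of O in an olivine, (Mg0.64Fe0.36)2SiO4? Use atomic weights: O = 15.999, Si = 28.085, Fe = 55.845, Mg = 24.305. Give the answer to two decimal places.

39.17 weight percent

M((Mg0.64Fe0.36)2SiO4) = 163.400 g/mol.
O contributes 4 × 15.999 = 63.996 g per mole.
63.996/163.400 = 0.3917 → 39.17%.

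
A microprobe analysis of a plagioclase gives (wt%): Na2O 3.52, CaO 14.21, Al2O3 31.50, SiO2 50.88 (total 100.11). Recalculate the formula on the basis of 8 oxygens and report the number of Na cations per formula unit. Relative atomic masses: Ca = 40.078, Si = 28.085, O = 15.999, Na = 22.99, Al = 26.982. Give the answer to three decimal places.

Na2O: 3.52/61.979 = 0.05679 mol → 0.11358 mol Na, 0.05679 mol O.
CaO: 14.21/56.077 = 0.25340 mol → 0.25340 mol Ca, 0.25340 mol O.
Al2O3: 31.50/101.961 = 0.30894 mol → 0.61788 mol Al, 0.92682 mol O.
SiO2: 50.88/60.083 = 0.84683 mol → 0.84683 mol Si, 1.69366 mol O.
Total oxygen = 2.93067 mol. Normalization factor = 8/2.93067 = 2.72975.
Na per 8 O = 0.11358 × 2.72975 = 0.310.

0.310 Na apfu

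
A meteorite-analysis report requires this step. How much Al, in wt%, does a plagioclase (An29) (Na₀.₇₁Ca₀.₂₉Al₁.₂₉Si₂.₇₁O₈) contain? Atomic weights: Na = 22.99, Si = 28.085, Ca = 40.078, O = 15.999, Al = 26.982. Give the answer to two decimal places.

13.04 wt%

M(Na₀.₇₁Ca₀.₂₉Al₁.₂₉Si₂.₇₁O₈) = 266.855 g/mol.
Al contributes 1.29 × 26.982 = 34.807 g per mole.
34.807/266.855 = 0.1304 → 13.04%.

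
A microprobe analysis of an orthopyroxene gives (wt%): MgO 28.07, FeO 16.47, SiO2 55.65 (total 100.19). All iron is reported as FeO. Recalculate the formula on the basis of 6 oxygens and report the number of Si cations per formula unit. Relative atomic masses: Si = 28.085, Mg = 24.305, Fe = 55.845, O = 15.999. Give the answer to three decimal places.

MgO (M=40.304): mol = 0.69646; Mg = 0.69646, O = 0.69646.
FeO (M=71.844): mol = 0.22925; Fe = 0.22925, O = 0.22925.
SiO2 (M=60.083): mol = 0.92622; Si = 0.92622, O = 1.85244.
ΣO = 2.77815; factor = 6/ΣO = 2.15971.
Si apfu = 0.92622 × 2.15971 = 2.000.

2.000 Si apfu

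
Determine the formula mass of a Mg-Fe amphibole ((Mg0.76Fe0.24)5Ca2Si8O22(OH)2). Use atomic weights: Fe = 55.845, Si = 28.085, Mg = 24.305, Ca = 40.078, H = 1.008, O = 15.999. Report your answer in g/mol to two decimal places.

850.20 g/mol

The formula mass is the sum 3.80*24.305 + 1.20*55.845 + 2*40.078 + 8*28.085 + 24*15.999 + 2*1.008.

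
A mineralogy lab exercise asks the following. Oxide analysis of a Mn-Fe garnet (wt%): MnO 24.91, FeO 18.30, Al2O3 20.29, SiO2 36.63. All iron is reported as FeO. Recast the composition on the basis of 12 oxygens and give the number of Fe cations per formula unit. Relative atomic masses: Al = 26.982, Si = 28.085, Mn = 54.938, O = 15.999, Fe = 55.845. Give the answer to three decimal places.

MnO: 24.91/70.937 = 0.35116 mol → 0.35116 mol Mn, 0.35116 mol O.
FeO: 18.30/71.844 = 0.25472 mol → 0.25472 mol Fe, 0.25472 mol O.
Al2O3: 20.29/101.961 = 0.19900 mol → 0.39800 mol Al, 0.59700 mol O.
SiO2: 36.63/60.083 = 0.60966 mol → 0.60966 mol Si, 1.21932 mol O.
Total oxygen = 2.42220 mol. Normalization factor = 12/2.42220 = 4.95417.
Fe per 12 O = 0.25472 × 4.95417 = 1.262.

1.262 Fe apfu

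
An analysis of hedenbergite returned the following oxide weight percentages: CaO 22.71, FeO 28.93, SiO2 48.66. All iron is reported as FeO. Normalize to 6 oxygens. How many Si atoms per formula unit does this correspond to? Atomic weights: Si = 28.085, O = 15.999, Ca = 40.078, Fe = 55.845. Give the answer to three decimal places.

CaO: 22.71/56.077 = 0.40498 mol → 0.40498 mol Ca, 0.40498 mol O.
FeO: 28.93/71.844 = 0.40268 mol → 0.40268 mol Fe, 0.40268 mol O.
SiO2: 48.66/60.083 = 0.80988 mol → 0.80988 mol Si, 1.61976 mol O.
Total oxygen = 2.42742 mol. Normalization factor = 6/2.42742 = 2.47176.
Si per 6 O = 0.80988 × 2.47176 = 2.002.

2.002 Si apfu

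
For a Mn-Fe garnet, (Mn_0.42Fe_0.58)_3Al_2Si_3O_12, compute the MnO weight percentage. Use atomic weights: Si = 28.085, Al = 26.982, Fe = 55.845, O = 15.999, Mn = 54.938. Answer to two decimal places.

18.00 wt%

Molar mass of (Mn_0.42Fe_0.58)_3Al_2Si_3O_12 = 1.26×54.938 + 1.74×55.845 + 2×26.982 + 3×28.085 + 12×15.999 = 496.599 g/mol.
Each formula unit contains 1.26 Mn, equivalent to 1.26/1 = 1.2600 mol MnO.
M(MnO) = 1×54.938 + 1×15.999 = 70.937 g/mol.
Mass of MnO per formula unit = 1.2600 × 70.937 = 89.381 g.
MnO wt% = 89.381 / 496.599 × 100 = 18.00%.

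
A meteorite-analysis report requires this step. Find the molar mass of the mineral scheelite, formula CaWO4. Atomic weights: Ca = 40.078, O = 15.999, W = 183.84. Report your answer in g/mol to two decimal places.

287.91 g/mol

The formula mass is the sum 1*40.078 + 1*183.84 + 4*15.999.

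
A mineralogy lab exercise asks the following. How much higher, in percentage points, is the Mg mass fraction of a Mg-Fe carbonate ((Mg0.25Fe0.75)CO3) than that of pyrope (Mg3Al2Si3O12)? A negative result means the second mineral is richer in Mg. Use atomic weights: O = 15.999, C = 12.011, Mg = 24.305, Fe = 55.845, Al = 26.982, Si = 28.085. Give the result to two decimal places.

-12.46 percentage points

M((Mg0.25Fe0.75)CO3) = 107.968 g/mol, so wt% Mg = 6.076/107.968 × 100 = 5.63%.
M(Mg3Al2Si3O12) = 403.122 g/mol, so wt% Mg = 72.915/403.122 × 100 = 18.09%.
5.63 − 18.09 = -12.46 pp.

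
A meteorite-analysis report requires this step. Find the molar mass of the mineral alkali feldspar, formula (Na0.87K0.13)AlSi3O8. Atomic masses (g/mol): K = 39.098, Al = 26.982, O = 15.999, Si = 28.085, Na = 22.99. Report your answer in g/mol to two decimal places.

The formula mass is the sum 0.87(22.99) + 0.13(39.098) + 1(26.982) + 3(28.085) + 8(15.999).

264.31 g/mol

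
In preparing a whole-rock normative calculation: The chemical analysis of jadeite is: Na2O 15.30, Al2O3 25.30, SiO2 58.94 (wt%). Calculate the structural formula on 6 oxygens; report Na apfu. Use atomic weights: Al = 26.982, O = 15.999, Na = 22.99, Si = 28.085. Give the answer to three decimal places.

1.003 Na apfu

Na2O: 15.30/61.979 = 0.24686 mol → 0.49372 mol Na, 0.24686 mol O.
Al2O3: 25.30/101.961 = 0.24813 mol → 0.49626 mol Al, 0.74439 mol O.
SiO2: 58.94/60.083 = 0.98098 mol → 0.98098 mol Si, 1.96196 mol O.
Total oxygen = 2.95321 mol. Normalization factor = 6/2.95321 = 2.03169.
Na per 6 O = 0.49372 × 2.03169 = 1.003.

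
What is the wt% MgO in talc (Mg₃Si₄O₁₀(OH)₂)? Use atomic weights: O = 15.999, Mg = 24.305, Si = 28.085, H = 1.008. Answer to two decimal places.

31.88 wt%

Formula mass = 379.259 g/mol.
3 Mg → 3.0000 mol MgO per formula unit; M(MgO) = 40.304, so MgO mass = 120.912 g.
120.912/379.259 × 100 = 31.88 wt%.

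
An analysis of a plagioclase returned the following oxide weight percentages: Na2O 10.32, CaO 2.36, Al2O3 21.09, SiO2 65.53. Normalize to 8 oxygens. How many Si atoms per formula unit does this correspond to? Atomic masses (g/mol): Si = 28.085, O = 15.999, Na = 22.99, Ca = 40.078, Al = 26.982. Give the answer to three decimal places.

2.898 Si apfu

10.32 wt% Na2O ÷ 61.979 g/mol = 0.16651 mol, giving 0.33302 Na and 0.16651 O.
2.36 wt% CaO ÷ 56.077 g/mol = 0.04208 mol, giving 0.04208 Ca and 0.04208 O.
21.09 wt% Al2O3 ÷ 101.961 g/mol = 0.20684 mol, giving 0.41368 Al and 0.62052 O.
65.53 wt% SiO2 ÷ 60.083 g/mol = 1.09066 mol, giving 1.09066 Si and 2.18132 O.
Oxygen sums to 3.01043; scaling by 8/3.01043 = 2.65743 puts the formula on 8 O.
Si: 1.09066 × 2.65743 = 2.898 atoms per formula unit.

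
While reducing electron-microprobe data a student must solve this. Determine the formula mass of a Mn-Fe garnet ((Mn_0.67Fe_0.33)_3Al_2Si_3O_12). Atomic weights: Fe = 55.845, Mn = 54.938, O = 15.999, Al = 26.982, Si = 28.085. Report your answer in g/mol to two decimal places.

495.92 g/mol

M = 2.01*54.938 + 0.99*55.845 + 2*26.982 + 3*28.085 + 12*15.999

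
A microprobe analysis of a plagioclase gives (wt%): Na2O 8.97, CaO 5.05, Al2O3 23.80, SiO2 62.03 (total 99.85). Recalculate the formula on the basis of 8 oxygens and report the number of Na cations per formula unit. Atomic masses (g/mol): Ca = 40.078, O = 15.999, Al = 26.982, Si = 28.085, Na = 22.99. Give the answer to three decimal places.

0.772 Na apfu

Na2O (M=61.979): mol = 0.14473; Na = 0.28946, O = 0.14473.
CaO (M=56.077): mol = 0.09005; Ca = 0.09005, O = 0.09005.
Al2O3 (M=101.961): mol = 0.23342; Al = 0.46684, O = 0.70026.
SiO2 (M=60.083): mol = 1.03241; Si = 1.03241, O = 2.06482.
ΣO = 2.99986; factor = 8/ΣO = 2.66679.
Na apfu = 0.28946 × 2.66679 = 0.772.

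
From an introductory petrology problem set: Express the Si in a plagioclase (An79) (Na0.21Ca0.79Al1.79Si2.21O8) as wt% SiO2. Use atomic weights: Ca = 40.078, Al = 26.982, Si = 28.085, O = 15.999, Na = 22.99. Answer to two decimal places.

Molar mass of Na0.21Ca0.79Al1.79Si2.21O8 = 0.21*22.99 + 0.79*40.078 + 1.79*26.982 + 2.21*28.085 + 8*15.999 = 274.847 g/mol.
Each formula unit contains 2.21 Si, equivalent to 2.21/1 = 2.2100 mol SiO2.
M(SiO2) = 1×28.085 + 2×15.999 = 60.083 g/mol.
Mass of SiO2 per formula unit = 2.2100 × 60.083 = 132.783 g.
SiO2 wt% = 132.783 / 274.847 × 100 = 48.31%.

48.31 wt%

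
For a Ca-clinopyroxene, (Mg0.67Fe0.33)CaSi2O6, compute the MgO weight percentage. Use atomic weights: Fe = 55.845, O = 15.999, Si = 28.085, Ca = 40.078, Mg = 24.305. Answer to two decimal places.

Formula mass = 226.955 g/mol.
0.67 Mg → 0.6700 mol MgO per formula unit; M(MgO) = 40.304, so MgO mass = 27.004 g.
27.004/226.955 × 100 = 11.90 wt%.

11.90 wt%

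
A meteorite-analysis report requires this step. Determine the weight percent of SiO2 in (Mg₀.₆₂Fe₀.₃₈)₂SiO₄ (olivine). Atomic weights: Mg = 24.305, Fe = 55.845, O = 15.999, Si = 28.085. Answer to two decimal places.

Formula mass = 164.661 g/mol.
1 Si → 1.0000 mol SiO2 per formula unit; M(SiO2) = 60.083, so SiO2 mass = 60.083 g.
60.083/164.661 × 100 = 36.49 wt%.

36.49 wt%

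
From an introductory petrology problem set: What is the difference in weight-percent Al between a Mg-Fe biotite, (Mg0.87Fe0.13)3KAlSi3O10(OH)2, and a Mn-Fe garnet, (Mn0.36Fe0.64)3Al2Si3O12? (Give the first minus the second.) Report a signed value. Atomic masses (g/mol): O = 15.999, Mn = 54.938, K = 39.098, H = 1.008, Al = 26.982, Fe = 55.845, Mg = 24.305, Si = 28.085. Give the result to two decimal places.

M((Mg0.87Fe0.13)3KAlSi3O10(OH)2) = 429.555 g/mol, so wt% Al = 26.982/429.555 × 100 = 6.28%.
M((Mn0.36Fe0.64)3Al2Si3O12) = 496.762 g/mol, so wt% Al = 53.964/496.762 × 100 = 10.86%.
6.28 − 10.86 = -4.58 pp.

-4.58 percentage points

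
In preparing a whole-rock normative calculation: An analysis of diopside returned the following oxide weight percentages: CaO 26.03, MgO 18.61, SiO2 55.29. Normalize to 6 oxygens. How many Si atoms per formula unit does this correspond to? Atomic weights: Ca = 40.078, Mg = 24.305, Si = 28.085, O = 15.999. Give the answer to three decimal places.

1.996 Si apfu

26.03 wt% CaO ÷ 56.077 g/mol = 0.46418 mol, giving 0.46418 Ca and 0.46418 O.
18.61 wt% MgO ÷ 40.304 g/mol = 0.46174 mol, giving 0.46174 Mg and 0.46174 O.
55.29 wt% SiO2 ÷ 60.083 g/mol = 0.92023 mol, giving 0.92023 Si and 1.84046 O.
Oxygen sums to 2.76638; scaling by 6/2.76638 = 2.16890 puts the formula on 6 O.
Si: 0.92023 × 2.16890 = 1.996 atoms per formula unit.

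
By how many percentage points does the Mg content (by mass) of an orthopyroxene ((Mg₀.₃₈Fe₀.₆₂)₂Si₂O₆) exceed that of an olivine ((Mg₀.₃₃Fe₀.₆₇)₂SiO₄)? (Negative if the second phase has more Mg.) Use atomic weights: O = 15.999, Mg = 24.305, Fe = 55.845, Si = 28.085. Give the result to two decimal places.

-1.07 percentage points

M((Mg₀.₃₈Fe₀.₆₂)₂Si₂O₆) = 239.884 g/mol, so wt% Mg = 18.472/239.884 × 100 = 7.70%.
M((Mg₀.₃₃Fe₀.₆₇)₂SiO₄) = 182.955 g/mol, so wt% Mg = 16.041/182.955 × 100 = 8.77%.
7.70 − 8.77 = -1.07 pp.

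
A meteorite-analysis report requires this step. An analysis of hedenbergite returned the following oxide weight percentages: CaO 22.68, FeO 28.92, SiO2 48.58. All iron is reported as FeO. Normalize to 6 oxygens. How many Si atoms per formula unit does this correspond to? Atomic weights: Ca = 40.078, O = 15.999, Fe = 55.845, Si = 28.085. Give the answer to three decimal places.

CaO (M=56.077): mol = 0.40444; Ca = 0.40444, O = 0.40444.
FeO (M=71.844): mol = 0.40254; Fe = 0.40254, O = 0.40254.
SiO2 (M=60.083): mol = 0.80855; Si = 0.80855, O = 1.61710.
ΣO = 2.42408; factor = 6/ΣO = 2.47517.
Si apfu = 0.80855 × 2.47517 = 2.001.

2.001 Si apfu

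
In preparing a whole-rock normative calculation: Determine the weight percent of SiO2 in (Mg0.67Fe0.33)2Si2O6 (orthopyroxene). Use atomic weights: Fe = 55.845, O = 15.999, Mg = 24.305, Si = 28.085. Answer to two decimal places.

M((Mg0.67Fe0.33)2Si2O6) = 221.590 g/mol; M(SiO2) = 60.083 g/mol.
Moles SiO2 per formula unit = 2 Si ÷ 1 = 2.0000.
SiO2 fraction = (2.0000 × 60.083) / 221.590 = 120.166/221.590 = 0.5423.

54.23 wt%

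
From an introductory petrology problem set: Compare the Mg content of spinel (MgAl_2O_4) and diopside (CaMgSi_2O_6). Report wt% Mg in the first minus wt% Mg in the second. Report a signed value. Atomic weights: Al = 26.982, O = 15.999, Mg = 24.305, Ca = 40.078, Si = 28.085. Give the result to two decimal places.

Mg in MgAl_2O_4: molar mass 142.265 g/mol; 1×24.305 = 24.305 g → 17.08 wt%.
Mg in CaMgSi_2O_6: molar mass 216.547 g/mol; 1×24.305 = 24.305 g → 11.22 wt%.
Difference = 17.08 − 11.22 = 5.86 percentage points.

5.86 percentage points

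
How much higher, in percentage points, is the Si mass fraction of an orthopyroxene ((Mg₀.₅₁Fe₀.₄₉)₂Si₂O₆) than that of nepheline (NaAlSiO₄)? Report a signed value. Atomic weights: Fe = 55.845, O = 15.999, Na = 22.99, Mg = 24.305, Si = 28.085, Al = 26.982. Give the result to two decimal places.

Si in (Mg₀.₅₁Fe₀.₄₉)₂Si₂O₆: molar mass 231.683 g/mol; 2×28.085 = 56.170 g → 24.24 wt%.
Si in NaAlSiO₄: molar mass 142.053 g/mol; 1×28.085 = 28.085 g → 19.77 wt%.
Difference = 24.24 − 19.77 = 4.47 percentage points.

4.47 percentage points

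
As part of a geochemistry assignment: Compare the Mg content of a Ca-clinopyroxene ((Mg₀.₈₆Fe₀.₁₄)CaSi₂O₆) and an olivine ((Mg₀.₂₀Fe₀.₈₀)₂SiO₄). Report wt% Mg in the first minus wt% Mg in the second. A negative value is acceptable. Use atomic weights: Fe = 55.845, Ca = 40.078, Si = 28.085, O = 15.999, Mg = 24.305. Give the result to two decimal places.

Mg in (Mg₀.₈₆Fe₀.₁₄)CaSi₂O₆: molar mass 220.963 g/mol; 0.86×24.305 = 20.902 g → 9.46 wt%.
Mg in (Mg₀.₂₀Fe₀.₈₀)₂SiO₄: molar mass 191.155 g/mol; 0.40×24.305 = 9.722 g → 5.09 wt%.
Difference = 9.46 − 5.09 = 4.37 percentage points.

4.37 percentage points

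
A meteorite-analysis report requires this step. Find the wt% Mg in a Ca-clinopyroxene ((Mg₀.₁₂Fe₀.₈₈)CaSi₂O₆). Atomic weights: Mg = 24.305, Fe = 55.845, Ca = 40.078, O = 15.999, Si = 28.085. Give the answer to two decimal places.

1.19 wt%

Formula mass = 0.12*24.305 + 0.88*55.845 + 1*40.078 + 2*28.085 + 6*15.999 = 244.302 g/mol, of which 2.917 g is Mg.
So Mg makes up 2.917/244.302 = 0.0119 of the mass, i.e. 1.19%.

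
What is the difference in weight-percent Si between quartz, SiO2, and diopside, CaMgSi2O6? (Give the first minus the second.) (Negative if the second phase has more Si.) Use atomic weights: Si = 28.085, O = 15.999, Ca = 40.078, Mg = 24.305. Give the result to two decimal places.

M(SiO2) = 60.083 g/mol, so wt% Si = 28.085/60.083 × 100 = 46.74%.
M(CaMgSi2O6) = 216.547 g/mol, so wt% Si = 56.170/216.547 × 100 = 25.94%.
46.74 − 25.94 = 20.80 pp.

20.80 percentage points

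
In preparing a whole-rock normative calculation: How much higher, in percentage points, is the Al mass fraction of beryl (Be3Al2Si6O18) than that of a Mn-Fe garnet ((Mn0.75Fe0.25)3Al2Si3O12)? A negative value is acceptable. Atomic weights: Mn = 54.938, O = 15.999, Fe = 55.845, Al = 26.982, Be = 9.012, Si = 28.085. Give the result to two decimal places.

First mineral: 53.964 g Al in 537.492 g formula = 10.04 wt% Al.
Second mineral: 53.964 g Al in 495.701 g formula = 10.89 wt% Al.
10.04% − 10.89% gives a difference of -0.85 percentage points.

-0.85 percentage points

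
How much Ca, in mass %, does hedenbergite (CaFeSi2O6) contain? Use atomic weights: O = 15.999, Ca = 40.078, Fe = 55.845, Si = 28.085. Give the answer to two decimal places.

16.15 mass %

Formula mass = 1·40.078 + 1·55.845 + 2·28.085 + 6·15.999 = 248.087 g/mol, of which 40.078 g is Ca.
So Ca makes up 40.078/248.087 = 0.1615 of the mass, i.e. 16.15%.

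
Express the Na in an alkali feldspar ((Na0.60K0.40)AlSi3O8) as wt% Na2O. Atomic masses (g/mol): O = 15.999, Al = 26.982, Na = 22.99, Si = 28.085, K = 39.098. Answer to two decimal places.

M((Na0.60K0.40)AlSi3O8) = 268.662 g/mol; M(Na2O) = 61.979 g/mol.
Moles Na2O per formula unit = 0.60 Na ÷ 2 = 0.3000.
Na2O fraction = (0.3000 × 61.979) / 268.662 = 18.594/268.662 = 0.0692.

6.92 wt%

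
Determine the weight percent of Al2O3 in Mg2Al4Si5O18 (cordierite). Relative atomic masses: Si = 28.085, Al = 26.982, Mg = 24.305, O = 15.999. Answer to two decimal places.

34.86 wt%

Molar mass of Mg2Al4Si5O18 = 2×24.305 + 4×26.982 + 5×28.085 + 18×15.999 = 584.945 g/mol.
Each formula unit contains 4 Al, equivalent to 4/2 = 2.0000 mol Al2O3.
M(Al2O3) = 2×26.982 + 3×15.999 = 101.961 g/mol.
Mass of Al2O3 per formula unit = 2.0000 × 101.961 = 203.922 g.
Al2O3 wt% = 203.922 / 584.945 × 100 = 34.86%.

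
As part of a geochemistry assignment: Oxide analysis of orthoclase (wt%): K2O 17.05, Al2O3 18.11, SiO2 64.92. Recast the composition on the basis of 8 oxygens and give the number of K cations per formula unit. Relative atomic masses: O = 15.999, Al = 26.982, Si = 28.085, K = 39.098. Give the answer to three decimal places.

17.05 wt% K2O ÷ 94.195 g/mol = 0.18101 mol, giving 0.36202 K and 0.18101 O.
18.11 wt% Al2O3 ÷ 101.961 g/mol = 0.17762 mol, giving 0.35524 Al and 0.53286 O.
64.92 wt% SiO2 ÷ 60.083 g/mol = 1.08051 mol, giving 1.08051 Si and 2.16102 O.
Oxygen sums to 2.87489; scaling by 8/2.87489 = 2.78272 puts the formula on 8 O.
K: 0.36202 × 2.78272 = 1.007 atoms per formula unit.

1.007 K apfu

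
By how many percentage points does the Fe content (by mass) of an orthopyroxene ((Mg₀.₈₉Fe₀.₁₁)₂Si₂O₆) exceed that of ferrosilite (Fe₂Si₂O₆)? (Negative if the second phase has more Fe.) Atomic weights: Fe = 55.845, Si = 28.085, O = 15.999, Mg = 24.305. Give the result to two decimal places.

Fe in (Mg₀.₈₉Fe₀.₁₁)₂Si₂O₆: molar mass 207.713 g/mol; 0.22×55.845 = 12.286 g → 5.91 wt%.
Fe in Fe₂Si₂O₆: molar mass 263.854 g/mol; 2×55.845 = 111.690 g → 42.33 wt%.
Difference = 5.91 − 42.33 = -36.42 percentage points.

-36.42 percentage points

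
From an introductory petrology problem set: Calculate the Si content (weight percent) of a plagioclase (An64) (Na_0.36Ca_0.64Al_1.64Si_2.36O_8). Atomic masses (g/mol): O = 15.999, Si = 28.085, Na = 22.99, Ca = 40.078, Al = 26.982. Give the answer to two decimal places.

24.33 weight percent

Molar mass of Na_0.36Ca_0.64Al_1.64Si_2.36O_8: 0.36×22.99 + 0.64×40.078 + 1.64×26.982 + 2.36×28.085 + 8×15.999 = 272.449 g/mol.
Mass of Si per formula unit: 2.36 × 28.085 = 66.281 g.
Weight fraction Si = 66.281 / 272.449 = 0.2433.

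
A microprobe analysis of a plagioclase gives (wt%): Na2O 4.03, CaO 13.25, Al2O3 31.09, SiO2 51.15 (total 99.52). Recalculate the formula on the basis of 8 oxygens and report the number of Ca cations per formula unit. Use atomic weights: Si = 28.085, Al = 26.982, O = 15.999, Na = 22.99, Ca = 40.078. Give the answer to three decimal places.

Na2O: 4.03/61.979 = 0.06502 mol → 0.13004 mol Na, 0.06502 mol O.
CaO: 13.25/56.077 = 0.23628 mol → 0.23628 mol Ca, 0.23628 mol O.
Al2O3: 31.09/101.961 = 0.30492 mol → 0.60984 mol Al, 0.91476 mol O.
SiO2: 51.15/60.083 = 0.85132 mol → 0.85132 mol Si, 1.70264 mol O.
Total oxygen = 2.91870 mol. Normalization factor = 8/2.91870 = 2.74095.
Ca per 8 O = 0.23628 × 2.74095 = 0.648.

0.648 Ca apfu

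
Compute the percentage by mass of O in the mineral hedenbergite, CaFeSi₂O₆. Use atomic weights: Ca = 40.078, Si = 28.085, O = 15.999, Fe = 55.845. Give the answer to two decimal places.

M(CaFeSi₂O₆) = 248.087 g/mol.
O contributes 6 × 15.999 = 95.994 g per mole.
95.994/248.087 = 0.3869 → 38.69%.

38.69 weight percent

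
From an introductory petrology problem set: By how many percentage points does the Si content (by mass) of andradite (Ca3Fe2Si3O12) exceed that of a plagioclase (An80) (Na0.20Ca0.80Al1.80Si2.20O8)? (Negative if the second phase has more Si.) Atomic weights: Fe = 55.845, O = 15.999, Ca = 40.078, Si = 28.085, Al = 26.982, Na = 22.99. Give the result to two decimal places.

-5.89 percentage points

M(Ca3Fe2Si3O12) = 508.167 g/mol, so wt% Si = 84.255/508.167 × 100 = 16.58%.
M(Na0.20Ca0.80Al1.80Si2.20O8) = 275.007 g/mol, so wt% Si = 61.787/275.007 × 100 = 22.47%.
16.58 − 22.47 = -5.89 pp.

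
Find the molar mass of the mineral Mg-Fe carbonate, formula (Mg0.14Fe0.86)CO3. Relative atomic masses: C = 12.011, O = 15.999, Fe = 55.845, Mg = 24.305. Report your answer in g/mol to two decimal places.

The formula mass is the sum 0.14×24.305 + 0.86×55.845 + 1×12.011 + 3×15.999.

111.44 g/mol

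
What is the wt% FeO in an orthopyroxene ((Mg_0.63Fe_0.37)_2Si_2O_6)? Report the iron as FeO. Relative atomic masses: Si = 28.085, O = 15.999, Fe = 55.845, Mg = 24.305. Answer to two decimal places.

23.72 wt%

M((Mg_0.63Fe_0.37)_2Si_2O_6) = 224.114 g/mol; M(FeO) = 71.844 g/mol.
Moles FeO per formula unit = 0.74 Fe ÷ 1 = 0.7400.
FeO fraction = (0.7400 × 71.844) / 224.114 = 53.165/224.114 = 0.2372.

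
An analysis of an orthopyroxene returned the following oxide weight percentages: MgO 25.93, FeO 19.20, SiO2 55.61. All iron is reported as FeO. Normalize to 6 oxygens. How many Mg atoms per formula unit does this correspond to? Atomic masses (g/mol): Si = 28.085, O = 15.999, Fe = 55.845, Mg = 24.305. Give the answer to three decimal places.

1.398 Mg apfu

MgO (M=40.304): mol = 0.64336; Mg = 0.64336, O = 0.64336.
FeO (M=71.844): mol = 0.26725; Fe = 0.26725, O = 0.26725.
SiO2 (M=60.083): mol = 0.92555; Si = 0.92555, O = 1.85110.
ΣO = 2.76171; factor = 6/ΣO = 2.17257.
Mg apfu = 0.64336 × 2.17257 = 1.398.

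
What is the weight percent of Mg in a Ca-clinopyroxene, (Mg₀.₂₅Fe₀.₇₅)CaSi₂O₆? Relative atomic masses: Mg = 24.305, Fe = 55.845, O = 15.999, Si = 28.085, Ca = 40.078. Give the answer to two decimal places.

2.53 wt%

Molar mass of (Mg₀.₂₅Fe₀.₇₅)CaSi₂O₆: 0.25×24.305 + 0.75×55.845 + 1×40.078 + 2×28.085 + 6×15.999 = 240.202 g/mol.
Mass of Mg per formula unit: 0.25 × 24.305 = 6.076 g.
Weight fraction Mg = 6.076 / 240.202 = 0.0253.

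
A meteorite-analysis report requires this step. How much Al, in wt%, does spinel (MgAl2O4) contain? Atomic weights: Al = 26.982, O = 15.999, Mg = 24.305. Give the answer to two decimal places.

37.93 wt%

Molar mass of MgAl2O4: 1*24.305 + 2*26.982 + 4*15.999 = 142.265 g/mol.
Mass of Al per formula unit: 2 × 26.982 = 53.964 g.
Weight fraction Al = 53.964 / 142.265 = 0.3793.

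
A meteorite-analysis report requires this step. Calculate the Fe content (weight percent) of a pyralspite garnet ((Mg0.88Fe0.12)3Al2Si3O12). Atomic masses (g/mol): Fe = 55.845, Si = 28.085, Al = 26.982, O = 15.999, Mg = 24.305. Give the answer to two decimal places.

M((Mg0.88Fe0.12)3Al2Si3O12) = 414.476 g/mol.
Fe contributes 0.36 × 55.845 = 20.104 g per mole.
20.104/414.476 = 0.0485 → 4.85%.

4.85 weight percent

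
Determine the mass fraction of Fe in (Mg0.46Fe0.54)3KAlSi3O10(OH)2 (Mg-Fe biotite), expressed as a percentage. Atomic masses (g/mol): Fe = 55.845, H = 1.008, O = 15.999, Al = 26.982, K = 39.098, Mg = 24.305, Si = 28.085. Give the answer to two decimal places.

Formula mass = 1.38×24.305 + 1.62×55.845 + 1×39.098 + 1×26.982 + 3×28.085 + 12×15.999 + 2×1.008 = 468.349 g/mol, of which 90.469 g is Fe.
So Fe makes up 90.469/468.349 = 0.1932 of the mass, i.e. 19.32%.

19.32 mass %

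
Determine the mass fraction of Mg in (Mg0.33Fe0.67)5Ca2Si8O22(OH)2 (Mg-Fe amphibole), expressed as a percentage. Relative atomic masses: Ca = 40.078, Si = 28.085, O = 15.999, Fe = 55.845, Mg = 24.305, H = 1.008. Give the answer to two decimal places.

4.37 wt%

Formula mass = 1.65*24.305 + 3.35*55.845 + 2*40.078 + 8*28.085 + 24*15.999 + 2*1.008 = 918.012 g/mol, of which 40.103 g is Mg.
So Mg makes up 40.103/918.012 = 0.0437 of the mass, i.e. 4.37%.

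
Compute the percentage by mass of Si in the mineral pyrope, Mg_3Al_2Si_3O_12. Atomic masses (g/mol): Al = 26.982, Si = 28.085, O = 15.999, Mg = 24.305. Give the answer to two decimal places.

Molar mass of Mg_3Al_2Si_3O_12: 3×24.305 + 2×26.982 + 3×28.085 + 12×15.999 = 403.122 g/mol.
Mass of Si per formula unit: 3 × 28.085 = 84.255 g.
Weight fraction Si = 84.255 / 403.122 = 0.2090.

20.90 wt%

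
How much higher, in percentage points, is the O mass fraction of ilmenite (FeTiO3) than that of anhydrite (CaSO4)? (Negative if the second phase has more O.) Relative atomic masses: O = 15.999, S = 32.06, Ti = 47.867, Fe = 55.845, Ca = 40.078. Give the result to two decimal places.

M(FeTiO3) = 151.709 g/mol, so wt% O = 47.997/151.709 × 100 = 31.64%.
M(CaSO4) = 136.134 g/mol, so wt% O = 63.996/136.134 × 100 = 47.01%.
31.64 − 47.01 = -15.37 pp.

-15.37 percentage points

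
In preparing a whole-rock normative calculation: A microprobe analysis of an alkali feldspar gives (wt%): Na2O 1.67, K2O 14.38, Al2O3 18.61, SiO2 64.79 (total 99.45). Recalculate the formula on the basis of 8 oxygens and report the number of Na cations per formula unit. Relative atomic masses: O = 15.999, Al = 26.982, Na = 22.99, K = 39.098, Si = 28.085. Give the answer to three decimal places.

0.149 Na apfu

Na2O (M=61.979): mol = 0.02694; Na = 0.05388, O = 0.02694.
K2O (M=94.195): mol = 0.15266; K = 0.30532, O = 0.15266.
Al2O3 (M=101.961): mol = 0.18252; Al = 0.36504, O = 0.54756.
SiO2 (M=60.083): mol = 1.07834; Si = 1.07834, O = 2.15668.
ΣO = 2.88384; factor = 8/ΣO = 2.77408.
Na apfu = 0.05388 × 2.77408 = 0.149.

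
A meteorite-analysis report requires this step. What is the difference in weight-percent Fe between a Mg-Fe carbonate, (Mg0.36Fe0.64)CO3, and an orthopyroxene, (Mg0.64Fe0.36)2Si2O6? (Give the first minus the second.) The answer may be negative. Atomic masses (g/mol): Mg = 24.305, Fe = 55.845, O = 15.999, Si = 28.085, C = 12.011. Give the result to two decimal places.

16.21 percentage points

M((Mg0.36Fe0.64)CO3) = 104.499 g/mol, so wt% Fe = 35.741/104.499 × 100 = 34.20%.
M((Mg0.64Fe0.36)2Si2O6) = 223.483 g/mol, so wt% Fe = 40.208/223.483 × 100 = 17.99%.
34.20 − 17.99 = 16.21 pp.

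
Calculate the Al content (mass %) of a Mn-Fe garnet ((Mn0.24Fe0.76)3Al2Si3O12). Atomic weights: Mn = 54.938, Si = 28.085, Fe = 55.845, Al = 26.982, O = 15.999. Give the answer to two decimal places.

M((Mn0.24Fe0.76)3Al2Si3O12) = 497.089 g/mol.
Al contributes 2 × 26.982 = 53.964 g per mole.
53.964/497.089 = 0.1086 → 10.86%.

10.86 mass %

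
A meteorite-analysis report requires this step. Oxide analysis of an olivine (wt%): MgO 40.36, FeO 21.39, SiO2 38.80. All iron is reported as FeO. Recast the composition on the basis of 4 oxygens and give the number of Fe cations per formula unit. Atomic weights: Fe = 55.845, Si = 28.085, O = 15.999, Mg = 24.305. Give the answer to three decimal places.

MgO: 40.36/40.304 = 1.00139 mol → 1.00139 mol Mg, 1.00139 mol O.
FeO: 21.39/71.844 = 0.29773 mol → 0.29773 mol Fe, 0.29773 mol O.
SiO2: 38.80/60.083 = 0.64577 mol → 0.64577 mol Si, 1.29154 mol O.
Total oxygen = 2.59066 mol. Normalization factor = 4/2.59066 = 1.54401.
Fe per 4 O = 0.29773 × 1.54401 = 0.460.

0.460 Fe apfu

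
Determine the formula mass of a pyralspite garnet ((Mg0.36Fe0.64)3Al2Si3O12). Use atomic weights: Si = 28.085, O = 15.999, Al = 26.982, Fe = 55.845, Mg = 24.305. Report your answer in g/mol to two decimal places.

463.68 g/mol

M = 1.08(24.305) + 1.92(55.845) + 2(26.982) + 3(28.085) + 12(15.999)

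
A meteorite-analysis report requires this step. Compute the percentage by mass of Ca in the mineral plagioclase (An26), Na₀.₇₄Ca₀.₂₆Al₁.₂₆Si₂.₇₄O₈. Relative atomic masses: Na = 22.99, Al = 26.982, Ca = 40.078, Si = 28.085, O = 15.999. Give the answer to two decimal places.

3.91 weight percent

Formula mass = 0.74*22.99 + 0.26*40.078 + 1.26*26.982 + 2.74*28.085 + 8*15.999 = 266.375 g/mol, of which 10.420 g is Ca.
So Ca makes up 10.420/266.375 = 0.0391 of the mass, i.e. 3.91%.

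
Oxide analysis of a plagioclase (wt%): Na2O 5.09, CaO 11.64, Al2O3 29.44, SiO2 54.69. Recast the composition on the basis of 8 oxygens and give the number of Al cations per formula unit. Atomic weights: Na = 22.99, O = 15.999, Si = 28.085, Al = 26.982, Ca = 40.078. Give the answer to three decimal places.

1.552 Al apfu

Na2O (M=61.979): mol = 0.08212; Na = 0.16424, O = 0.08212.
CaO (M=56.077): mol = 0.20757; Ca = 0.20757, O = 0.20757.
Al2O3 (M=101.961): mol = 0.28874; Al = 0.57748, O = 0.86622.
SiO2 (M=60.083): mol = 0.91024; Si = 0.91024, O = 1.82048.
ΣO = 2.97639; factor = 8/ΣO = 2.68782.
Al apfu = 0.57748 × 2.68782 = 1.552.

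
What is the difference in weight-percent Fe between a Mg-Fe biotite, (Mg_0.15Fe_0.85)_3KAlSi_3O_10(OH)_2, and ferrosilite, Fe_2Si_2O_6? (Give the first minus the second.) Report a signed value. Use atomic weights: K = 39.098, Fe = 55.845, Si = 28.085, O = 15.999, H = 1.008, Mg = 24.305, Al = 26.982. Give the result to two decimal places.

Fe in (Mg_0.15Fe_0.85)_3KAlSi_3O_10(OH)_2: molar mass 497.681 g/mol; 2.55×55.845 = 142.405 g → 28.61 wt%.
Fe in Fe_2Si_2O_6: molar mass 263.854 g/mol; 2×55.845 = 111.690 g → 42.33 wt%.
Difference = 28.61 − 42.33 = -13.72 percentage points.

-13.72 percentage points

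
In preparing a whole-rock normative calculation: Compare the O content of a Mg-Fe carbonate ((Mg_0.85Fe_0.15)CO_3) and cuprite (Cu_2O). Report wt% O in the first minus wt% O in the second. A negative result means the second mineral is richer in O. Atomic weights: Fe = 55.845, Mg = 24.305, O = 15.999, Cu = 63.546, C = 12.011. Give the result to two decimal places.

42.72 percentage points

First mineral: 47.997 g O in 89.044 g formula = 53.90 wt% O.
Second mineral: 15.999 g O in 143.091 g formula = 11.18 wt% O.
53.90% − 11.18% gives a difference of 42.72 percentage points.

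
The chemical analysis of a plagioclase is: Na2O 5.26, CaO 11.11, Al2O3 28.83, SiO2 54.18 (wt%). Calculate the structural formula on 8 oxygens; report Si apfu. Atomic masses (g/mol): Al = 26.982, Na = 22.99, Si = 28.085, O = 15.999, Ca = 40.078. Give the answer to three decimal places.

Na2O: 5.26/61.979 = 0.08487 mol → 0.16974 mol Na, 0.08487 mol O.
CaO: 11.11/56.077 = 0.19812 mol → 0.19812 mol Ca, 0.19812 mol O.
Al2O3: 28.83/101.961 = 0.28276 mol → 0.56552 mol Al, 0.84828 mol O.
SiO2: 54.18/60.083 = 0.90175 mol → 0.90175 mol Si, 1.80350 mol O.
Total oxygen = 2.93477 mol. Normalization factor = 8/2.93477 = 2.72594.
Si per 8 O = 0.90175 × 2.72594 = 2.458.

2.458 Si apfu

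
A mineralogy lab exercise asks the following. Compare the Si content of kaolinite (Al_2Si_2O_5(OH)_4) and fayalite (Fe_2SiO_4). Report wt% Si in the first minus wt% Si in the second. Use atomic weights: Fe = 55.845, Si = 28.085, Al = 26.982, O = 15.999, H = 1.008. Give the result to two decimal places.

7.98 percentage points

Si in Al_2Si_2O_5(OH)_4: molar mass 258.157 g/mol; 2×28.085 = 56.170 g → 21.76 wt%.
Si in Fe_2SiO_4: molar mass 203.771 g/mol; 1×28.085 = 28.085 g → 13.78 wt%.
Difference = 21.76 − 13.78 = 7.98 percentage points.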